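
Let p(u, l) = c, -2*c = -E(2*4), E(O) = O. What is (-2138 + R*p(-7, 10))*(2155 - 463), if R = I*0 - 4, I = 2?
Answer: -3644568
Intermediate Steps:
R = -4 (R = 2*0 - 4 = 0 - 4 = -4)
c = 4 (c = -(-1)*2*4/2 = -(-1)*8/2 = -1/2*(-8) = 4)
p(u, l) = 4
(-2138 + R*p(-7, 10))*(2155 - 463) = (-2138 - 4*4)*(2155 - 463) = (-2138 - 16)*1692 = -2154*1692 = -3644568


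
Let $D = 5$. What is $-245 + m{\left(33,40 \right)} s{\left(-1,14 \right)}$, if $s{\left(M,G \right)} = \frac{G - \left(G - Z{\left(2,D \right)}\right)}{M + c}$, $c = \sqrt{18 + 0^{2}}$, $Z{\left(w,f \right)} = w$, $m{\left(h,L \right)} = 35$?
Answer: $- \frac{4095}{17} + \frac{210 \sqrt{2}}{17} \approx -223.41$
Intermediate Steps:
$c = 3 \sqrt{2}$ ($c = \sqrt{18 + 0} = \sqrt{18} = 3 \sqrt{2} \approx 4.2426$)
$s{\left(M,G \right)} = \frac{2}{M + 3 \sqrt{2}}$ ($s{\left(M,G \right)} = \frac{G - \left(-2 + G\right)}{M + 3 \sqrt{2}} = \frac{2}{M + 3 \sqrt{2}}$)
$-245 + m{\left(33,40 \right)} s{\left(-1,14 \right)} = -245 + 35 \frac{2}{-1 + 3 \sqrt{2}} = -245 + \frac{70}{-1 + 3 \sqrt{2}}$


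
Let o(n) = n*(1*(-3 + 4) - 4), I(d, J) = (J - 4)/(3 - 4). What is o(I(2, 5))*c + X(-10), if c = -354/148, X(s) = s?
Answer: -1271/74 ≈ -17.176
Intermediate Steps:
c = -177/74 (c = -354*1/148 = -177/74 ≈ -2.3919)
I(d, J) = 4 - J (I(d, J) = (-4 + J)/(-1) = (-4 + J)*(-1) = 4 - J)
o(n) = -3*n (o(n) = n*(1*1 - 4) = n*(1 - 4) = n*(-3) = -3*n)
o(I(2, 5))*c + X(-10) = -3*(4 - 1*5)*(-177/74) - 10 = -3*(4 - 5)*(-177/74) - 10 = -3*(-1)*(-177/74) - 10 = 3*(-177/74) - 10 = -531/74 - 10 = -1271/74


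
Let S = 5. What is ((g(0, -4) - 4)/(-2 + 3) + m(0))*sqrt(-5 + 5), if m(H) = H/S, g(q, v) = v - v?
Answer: 0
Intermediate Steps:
g(q, v) = 0
m(H) = H/5
((g(0, -4) - 4)/(-2 + 3) + m(0))*sqrt(-5 + 5) = ((0 - 4)/(-2 + 3) + (1/5)*0)*sqrt(-5 + 5) = (-4/1 + 0)*sqrt(0) = (-4*1 + 0)*0 = (-4 + 0)*0 = -4*0 = 0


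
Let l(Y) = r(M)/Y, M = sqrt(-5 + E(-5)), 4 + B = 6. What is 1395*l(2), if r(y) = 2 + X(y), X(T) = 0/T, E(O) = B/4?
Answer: 1395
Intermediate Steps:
B = 2 (B = -4 + 6 = 2)
E(O) = 1/2 (E(O) = 2/4 = 2*(1/4) = 1/2)
X(T) = 0
M = 3*I*sqrt(2)/2 (M = sqrt(-5 + 1/2) = sqrt(-9/2) = 3*I*sqrt(2)/2 ≈ 2.1213*I)
r(y) = 2 (r(y) = 2 + 0 = 2)
l(Y) = 2/Y
1395*l(2) = 1395*(2/2) = 1395*(2*(1/2)) = 1395*1 = 1395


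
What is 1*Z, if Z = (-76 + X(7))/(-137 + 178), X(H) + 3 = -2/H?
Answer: -555/287 ≈ -1.9338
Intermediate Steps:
X(H) = -3 - 2/H
Z = -555/287 (Z = (-76 + (-3 - 2/7))/(-137 + 178) = (-76 + (-3 - 2*⅐))/41 = (-76 + (-3 - 2/7))*(1/41) = (-76 - 23/7)*(1/41) = -555/7*1/41 = -555/287 ≈ -1.9338)
1*Z = 1*(-555/287) = -555/287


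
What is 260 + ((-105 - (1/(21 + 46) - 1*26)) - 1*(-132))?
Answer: 20970/67 ≈ 312.98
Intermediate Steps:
260 + ((-105 - (1/(21 + 46) - 1*26)) - 1*(-132)) = 260 + ((-105 - (1/67 - 26)) + 132) = 260 + ((-105 - 1*(-1741/67)) + 132) = 260 + ((-105 + 1741/67) + 132) = 260 + (-5294/67 + 132) = 260 + 3550/67 = 20970/67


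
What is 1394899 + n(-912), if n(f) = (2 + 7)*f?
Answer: 1386691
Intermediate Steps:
n(f) = 9*f
1394899 + n(-912) = 1394899 + 9*(-912) = 1394899 - 8208 = 1386691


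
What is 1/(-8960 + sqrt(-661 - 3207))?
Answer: -2240/20071367 - I*sqrt(967)/40142734 ≈ -0.0001116 - 7.7465e-7*I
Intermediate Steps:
1/(-8960 + sqrt(-661 - 3207)) = 1/(-8960 + sqrt(-3868)) = 1/(-8960 + 2*I*sqrt(967))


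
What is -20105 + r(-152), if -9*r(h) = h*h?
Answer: -204049/9 ≈ -22672.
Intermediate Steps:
r(h) = -h²/9 (r(h) = -h*h/9 = -h²/9)
-20105 + r(-152) = -20105 - ⅑*(-152)² = -20105 - ⅑*23104 = -20105 - 23104/9 = -204049/9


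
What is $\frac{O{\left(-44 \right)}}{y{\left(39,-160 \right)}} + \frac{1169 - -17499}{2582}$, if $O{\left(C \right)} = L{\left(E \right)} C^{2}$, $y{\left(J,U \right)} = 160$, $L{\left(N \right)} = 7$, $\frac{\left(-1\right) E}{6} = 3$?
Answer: $\frac{1186817}{12910} \approx 91.93$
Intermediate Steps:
$E = -18$ ($E = \left(-6\right) 3 = -18$)
$O{\left(C \right)} = 7 C^{2}$
$\frac{O{\left(-44 \right)}}{y{\left(39,-160 \right)}} + \frac{1169 - -17499}{2582} = \frac{7 \left(-44\right)^{2}}{160} + \frac{1169 - -17499}{2582} = 7 \cdot 1936 \cdot \frac{1}{160} + \left(1169 + 17499\right) \frac{1}{2582} = 13552 \cdot \frac{1}{160} + 18668 \cdot \frac{1}{2582} = \frac{847}{10} + \frac{9334}{1291} = \frac{1186817}{12910}$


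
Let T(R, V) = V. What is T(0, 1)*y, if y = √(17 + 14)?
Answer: √31 ≈ 5.5678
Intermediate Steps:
y = √31 ≈ 5.5678
T(0, 1)*y = 1*√31 = √31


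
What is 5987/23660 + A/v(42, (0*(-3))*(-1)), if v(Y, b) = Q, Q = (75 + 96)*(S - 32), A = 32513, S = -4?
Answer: -91550201/18206370 ≈ -5.0285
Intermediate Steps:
Q = -6156 (Q = (75 + 96)*(-4 - 32) = 171*(-36) = -6156)
v(Y, b) = -6156
5987/23660 + A/v(42, (0*(-3))*(-1)) = 5987/23660 + 32513/(-6156) = 5987*(1/23660) + 32513*(-1/6156) = 5987/23660 - 32513/6156 = -91550201/18206370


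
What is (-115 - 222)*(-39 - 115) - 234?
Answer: 51664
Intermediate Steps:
(-115 - 222)*(-39 - 115) - 234 = -337*(-154) - 234 = 51898 - 234 = 51664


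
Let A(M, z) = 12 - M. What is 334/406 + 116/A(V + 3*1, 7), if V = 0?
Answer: 25051/1827 ≈ 13.712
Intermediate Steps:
334/406 + 116/A(V + 3*1, 7) = 334/406 + 116/(12 - (0 + 3*1)) = 334*(1/406) + 116/(12 - (0 + 3)) = 167/203 + 116/(12 - 1*3) = 167/203 + 116/(12 - 3) = 167/203 + 116/9 = 25051/1827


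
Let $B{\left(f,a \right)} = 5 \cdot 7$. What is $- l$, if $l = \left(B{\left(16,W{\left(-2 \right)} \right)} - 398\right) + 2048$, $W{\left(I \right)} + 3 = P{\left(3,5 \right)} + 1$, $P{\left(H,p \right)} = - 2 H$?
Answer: $-1685$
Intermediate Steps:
$W{\left(I \right)} = -8$ ($W{\left(I \right)} = -3 + \left(\left(-2\right) 3 + 1\right) = -3 + \left(-6 + 1\right) = -3 - 5 = -8$)
$B{\left(f,a \right)} = 35$
$l = 1685$ ($l = \left(35 - 398\right) + 2048 = -363 + 2048 = 1685$)
$- l = \left(-1\right) 1685 = -1685$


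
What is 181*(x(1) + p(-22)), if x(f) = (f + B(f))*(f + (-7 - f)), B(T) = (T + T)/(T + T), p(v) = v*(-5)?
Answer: 17376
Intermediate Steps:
p(v) = -5*v
B(T) = 1 (B(T) = (2*T)/((2*T)) = (2*T)*(1/(2*T)) = 1)
x(f) = -7 - 7*f (x(f) = (f + 1)*(f + (-7 - f)) = (1 + f)*(-7) = -7 - 7*f)
181*(x(1) + p(-22)) = 181*((-7 - 7*1) - 5*(-22)) = 181*((-7 - 7) + 110) = 181*(-14 + 110) = 181*96 = 17376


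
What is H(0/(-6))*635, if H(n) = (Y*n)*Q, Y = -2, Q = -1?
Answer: 0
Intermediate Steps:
H(n) = 2*n (H(n) = -2*n*(-1) = 2*n)
H(0/(-6))*635 = (2*(0/(-6)))*635 = (2*(0*(-⅙)))*635 = (2*0)*635 = 0*635 = 0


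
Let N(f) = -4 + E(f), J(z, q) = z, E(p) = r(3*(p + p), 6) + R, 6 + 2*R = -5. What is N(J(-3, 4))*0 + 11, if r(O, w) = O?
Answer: 11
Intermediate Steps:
R = -11/2 (R = -3 + (½)*(-5) = -3 - 5/2 = -11/2 ≈ -5.5000)
E(p) = -11/2 + 6*p (E(p) = 3*(p + p) - 11/2 = 3*(2*p) - 11/2 = 6*p - 11/2 = -11/2 + 6*p)
N(f) = -19/2 + 6*f (N(f) = -4 + (-11/2 + 6*f) = -19/2 + 6*f)
N(J(-3, 4))*0 + 11 = (-19/2 + 6*(-3))*0 + 11 = (-19/2 - 18)*0 + 11 = -55/2*0 + 11 = 0 + 11 = 11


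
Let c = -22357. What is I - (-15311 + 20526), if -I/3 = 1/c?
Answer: -116591752/22357 ≈ -5215.0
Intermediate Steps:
I = 3/22357 (I = -3/(-22357) = -3*(-1/22357) = 3/22357 ≈ 0.00013419)
I - (-15311 + 20526) = 3/22357 - (-15311 + 20526) = 3/22357 - 1*5215 = 3/22357 - 5215 = -116591752/22357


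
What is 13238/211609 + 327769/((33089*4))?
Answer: 71110999049/28007720804 ≈ 2.5390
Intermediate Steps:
13238/211609 + 327769/((33089*4)) = 13238*(1/211609) + 327769/132356 = 13238/211609 + 327769*(1/132356) = 13238/211609 + 327769/132356 = 71110999049/28007720804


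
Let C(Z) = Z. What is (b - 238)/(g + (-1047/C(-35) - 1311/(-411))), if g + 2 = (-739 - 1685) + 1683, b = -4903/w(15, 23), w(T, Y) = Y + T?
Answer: 66875865/129350138 ≈ 0.51701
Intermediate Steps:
w(T, Y) = T + Y
b = -4903/38 (b = -4903/(15 + 23) = -4903/38 ≈ -129.03)
g = -743 (g = -2 + ((-739 - 1685) + 1683) = -2 + (-2424 + 1683) = -2 - 741 = -743)
(b - 238)/(g + (-1047/C(-35) - 1311/(-411))) = (-4903/38 - 238)/(-743 + (-1047/(-35) - 1311/(-411))) = -13947/(38*(-743 + (-1047*(-1/35) - 1311*(-1/411)))) = -13947/(38*(-743 + (1047/35 + 437/137))) = -13947/(38*(-743 + 158734/4795)) = -13947/(38*(-3403951/4795)) = -13947/38*(-4795/3403951) = 66875865/129350138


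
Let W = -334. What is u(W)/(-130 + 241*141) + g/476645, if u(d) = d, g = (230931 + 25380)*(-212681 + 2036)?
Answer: -365527399094155/3226981979 ≈ -1.1327e+5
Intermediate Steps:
g = -53990630595 (g = 256311*(-210645) = -53990630595)
u(W)/(-130 + 241*141) + g/476645 = -334/(-130 + 241*141) - 53990630595/476645 = -334/(-130 + 33981) - 53990630595*1/476645 = -334/33851 - 10798126119/95329 = -365527399094155/3226981979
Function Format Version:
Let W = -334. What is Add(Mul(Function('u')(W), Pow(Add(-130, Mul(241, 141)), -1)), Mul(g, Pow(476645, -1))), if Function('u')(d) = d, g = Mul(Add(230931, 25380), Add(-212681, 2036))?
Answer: Rational(-365527399094155, 3226981979) ≈ -1.1327e+5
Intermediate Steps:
g = -53990630595 (g = Mul(256311, -210645) = -53990630595)
Add(Mul(Function('u')(W), Pow(Add(-130, Mul(241, 141)), -1)), Mul(g, Pow(476645, -1))) = Add(Mul(-334, Pow(Add(-130, Mul(241, 141)), -1)), Mul(-53990630595, Pow(476645, -1))) = Add(Mul(-334, Pow(Add(-130, 33981), -1)), Mul(-53990630595, Rational(1, 476645))) = Add(Mul(-334, Pow(33851, -1)), Rational(-10798126119, 95329)) = Add(Mul(-334, Rational(1, 33851)), Rational(-10798126119, 95329)) = Add(Rational(-334, 33851), Rational(-10798126119, 95329)) = Rational(-365527399094155, 3226981979)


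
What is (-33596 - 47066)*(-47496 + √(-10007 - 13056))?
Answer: 3831122352 - 80662*I*√23063 ≈ 3.8311e+9 - 1.225e+7*I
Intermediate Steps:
(-33596 - 47066)*(-47496 + √(-10007 - 13056)) = -80662*(-47496 + √(-23063)) = -80662*(-47496 + I*√23063) = 3831122352 - 80662*I*√23063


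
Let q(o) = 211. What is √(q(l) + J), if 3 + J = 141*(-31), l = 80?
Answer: I*√4163 ≈ 64.521*I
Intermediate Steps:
J = -4374 (J = -3 + 141*(-31) = -3 - 4371 = -4374)
√(q(l) + J) = √(211 - 4374) = √(-4163) = I*√4163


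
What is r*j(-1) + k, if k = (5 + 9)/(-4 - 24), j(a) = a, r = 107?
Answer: -215/2 ≈ -107.50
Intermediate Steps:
k = -1/2 (k = 14/(-28) = 14*(-1/28) = -1/2 ≈ -0.50000)
r*j(-1) + k = 107*(-1) - 1/2 = -107 - 1/2 = -215/2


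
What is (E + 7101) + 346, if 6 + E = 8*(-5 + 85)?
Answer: 8081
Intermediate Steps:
E = 634 (E = -6 + 8*(-5 + 85) = -6 + 8*80 = -6 + 640 = 634)
(E + 7101) + 346 = (634 + 7101) + 346 = 7735 + 346 = 8081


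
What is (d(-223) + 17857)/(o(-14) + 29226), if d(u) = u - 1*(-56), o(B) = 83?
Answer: 17690/29309 ≈ 0.60357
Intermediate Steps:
d(u) = 56 + u (d(u) = u + 56 = 56 + u)
(d(-223) + 17857)/(o(-14) + 29226) = ((56 - 223) + 17857)/(83 + 29226) = (-167 + 17857)/29309 = 17690*(1/29309) = 17690/29309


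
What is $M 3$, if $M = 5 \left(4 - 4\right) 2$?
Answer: $0$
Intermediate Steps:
$M = 0$ ($M = 5 \left(4 - 4\right) 2 = 5 \cdot 0 \cdot 2 = 0 \cdot 2 = 0$)
$M 3 = 0 \cdot 3 = 0$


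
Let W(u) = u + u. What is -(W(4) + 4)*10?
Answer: -120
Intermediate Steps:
W(u) = 2*u
-(W(4) + 4)*10 = -(2*4 + 4)*10 = -(8 + 4)*10 = -12*10 = -1*120 = -120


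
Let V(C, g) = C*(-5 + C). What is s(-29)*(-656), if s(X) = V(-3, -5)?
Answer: -15744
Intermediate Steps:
s(X) = 24 (s(X) = -3*(-5 - 3) = -3*(-8) = 24)
s(-29)*(-656) = 24*(-656) = -15744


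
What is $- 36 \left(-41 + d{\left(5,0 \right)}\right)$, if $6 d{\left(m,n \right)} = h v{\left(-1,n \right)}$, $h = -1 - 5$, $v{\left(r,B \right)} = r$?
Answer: $1440$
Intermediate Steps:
$h = -6$ ($h = -1 - 5 = -6$)
$d{\left(m,n \right)} = 1$ ($d{\left(m,n \right)} = \frac{\left(-6\right) \left(-1\right)}{6} = \frac{1}{6} \cdot 6 = 1$)
$- 36 \left(-41 + d{\left(5,0 \right)}\right) = - 36 \left(-41 + 1\right) = \left(-36\right) \left(-40\right) = 1440$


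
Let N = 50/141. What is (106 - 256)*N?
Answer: -2500/47 ≈ -53.191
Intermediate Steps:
N = 50/141 (N = 50*(1/141) = 50/141 ≈ 0.35461)
(106 - 256)*N = (106 - 256)*(50/141) = -150*50/141 = -2500/47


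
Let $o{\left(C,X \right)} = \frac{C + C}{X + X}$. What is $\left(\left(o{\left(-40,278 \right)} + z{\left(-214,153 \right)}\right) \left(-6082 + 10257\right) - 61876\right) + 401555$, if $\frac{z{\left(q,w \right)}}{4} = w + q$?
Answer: $- \frac{94467419}{139} \approx -6.7962 \cdot 10^{5}$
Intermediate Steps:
$z{\left(q,w \right)} = 4 q + 4 w$ ($z{\left(q,w \right)} = 4 \left(w + q\right) = 4 \left(q + w\right) = 4 q + 4 w$)
$o{\left(C,X \right)} = \frac{C}{X}$ ($o{\left(C,X \right)} = \frac{2 C}{2 X} = 2 C \frac{1}{2 X} = \frac{C}{X}$)
$\left(\left(o{\left(-40,278 \right)} + z{\left(-214,153 \right)}\right) \left(-6082 + 10257\right) - 61876\right) + 401555 = \left(\left(- \frac{40}{278} + \left(4 \left(-214\right) + 4 \cdot 153\right)\right) \left(-6082 + 10257\right) - 61876\right) + 401555 = \left(\left(\left(-40\right) \frac{1}{278} + \left(-856 + 612\right)\right) 4175 - 61876\right) + 401555 = \left(\left(- \frac{20}{139} - 244\right) 4175 - 61876\right) + 401555 = \left(\left(- \frac{33936}{139}\right) 4175 - 61876\right) + 401555 = \left(- \frac{141682800}{139} - 61876\right) + 401555 = - \frac{150283564}{139} + 401555 = - \frac{94467419}{139}$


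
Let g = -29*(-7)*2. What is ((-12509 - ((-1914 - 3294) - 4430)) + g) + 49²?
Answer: -64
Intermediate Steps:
g = 406 (g = 203*2 = 406)
((-12509 - ((-1914 - 3294) - 4430)) + g) + 49² = ((-12509 - ((-1914 - 3294) - 4430)) + 406) + 49² = ((-12509 - (-5208 - 4430)) + 406) + 2401 = ((-12509 - 1*(-9638)) + 406) + 2401 = ((-12509 + 9638) + 406) + 2401 = (-2871 + 406) + 2401 = -2465 + 2401 = -64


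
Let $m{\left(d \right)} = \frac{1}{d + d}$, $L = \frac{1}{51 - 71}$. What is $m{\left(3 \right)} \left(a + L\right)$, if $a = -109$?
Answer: $- \frac{727}{40} \approx -18.175$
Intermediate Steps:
$L = - \frac{1}{20}$ ($L = \frac{1}{-20} = - \frac{1}{20} \approx -0.05$)
$m{\left(d \right)} = \frac{1}{2 d}$
$m{\left(3 \right)} \left(a + L\right) = \frac{1}{2 \cdot 3} \left(-109 - \frac{1}{20}\right) = \frac{1}{2} \cdot \frac{1}{3} \left(- \frac{2181}{20}\right) = \frac{1}{6} \left(- \frac{2181}{20}\right) = - \frac{727}{40}$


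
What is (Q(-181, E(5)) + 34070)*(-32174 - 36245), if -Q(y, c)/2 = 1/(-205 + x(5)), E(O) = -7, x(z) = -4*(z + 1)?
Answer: -533807227408/229 ≈ -2.3310e+9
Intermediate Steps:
x(z) = -4 - 4*z (x(z) = -4*(1 + z) = -4 - 4*z)
Q(y, c) = 2/229 (Q(y, c) = -2/(-205 + (-4 - 4*5)) = -2/(-205 + (-4 - 20)) = -2/(-205 - 24) = -2/(-229) = -2*(-1/229) = 2/229)
(Q(-181, E(5)) + 34070)*(-32174 - 36245) = (2/229 + 34070)*(-32174 - 36245) = (7802032/229)*(-68419) = -533807227408/229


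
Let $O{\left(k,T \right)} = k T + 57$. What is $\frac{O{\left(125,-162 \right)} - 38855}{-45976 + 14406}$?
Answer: $\frac{2684}{1435} \approx 1.8704$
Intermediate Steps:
$O{\left(k,T \right)} = 57 + T k$ ($O{\left(k,T \right)} = T k + 57 = 57 + T k$)
$\frac{O{\left(125,-162 \right)} - 38855}{-45976 + 14406} = \frac{\left(57 - 20250\right) - 38855}{-45976 + 14406} = \frac{\left(57 - 20250\right) - 38855}{-31570} = \left(-20193 - 38855\right) \left(- \frac{1}{31570}\right) = \left(-59048\right) \left(- \frac{1}{31570}\right) = \frac{2684}{1435}$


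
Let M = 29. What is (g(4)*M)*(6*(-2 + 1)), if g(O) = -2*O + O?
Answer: 696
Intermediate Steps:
g(O) = -O
(g(4)*M)*(6*(-2 + 1)) = (-1*4*29)*(6*(-2 + 1)) = (-4*29)*(6*(-1)) = -116*(-6) = 696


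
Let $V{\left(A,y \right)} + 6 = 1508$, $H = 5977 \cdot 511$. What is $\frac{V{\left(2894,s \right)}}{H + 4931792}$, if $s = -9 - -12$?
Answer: $\frac{1502}{7986039} \approx 0.00018808$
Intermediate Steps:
$H = 3054247$
$s = 3$ ($s = -9 + 12 = 3$)
$V{\left(A,y \right)} = 1502$ ($V{\left(A,y \right)} = -6 + 1508 = 1502$)
$\frac{V{\left(2894,s \right)}}{H + 4931792} = \frac{1502}{3054247 + 4931792} = \frac{1502}{7986039}$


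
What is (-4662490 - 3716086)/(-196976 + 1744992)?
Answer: -523661/96751 ≈ -5.4125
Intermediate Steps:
(-4662490 - 3716086)/(-196976 + 1744992) = -8378576/1548016 = -8378576*1/1548016 = -523661/96751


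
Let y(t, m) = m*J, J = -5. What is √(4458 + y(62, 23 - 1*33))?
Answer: 14*√23 ≈ 67.142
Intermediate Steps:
y(t, m) = -5*m (y(t, m) = m*(-5) = -5*m)
√(4458 + y(62, 23 - 1*33)) = √(4458 - 5*(23 - 1*33)) = √(4458 - 5*(23 - 33)) = √(4458 - 5*(-10)) = √(4458 + 50) = √4508 = 14*√23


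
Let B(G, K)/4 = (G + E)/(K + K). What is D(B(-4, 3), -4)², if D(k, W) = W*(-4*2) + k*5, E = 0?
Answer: 3136/9 ≈ 348.44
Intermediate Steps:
B(G, K) = 2*G/K (B(G, K) = 4*((G + 0)/(K + K)) = 4*(G/((2*K))) = 4*(G*(1/(2*K))) = 4*(G/(2*K)) = 2*G/K)
D(k, W) = -8*W + 5*k (D(k, W) = W*(-8) + 5*k = -8*W + 5*k)
D(B(-4, 3), -4)² = (-8*(-4) + 5*(2*(-4)/3))² = (32 + 5*(2*(-4)*(⅓)))² = (32 + 5*(-8/3))² = (32 - 40/3)² = (56/3)² = 3136/9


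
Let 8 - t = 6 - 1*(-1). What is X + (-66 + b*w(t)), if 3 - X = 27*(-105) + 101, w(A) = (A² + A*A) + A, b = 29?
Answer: 2758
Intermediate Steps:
t = 1 (t = 8 - (6 - 1*(-1)) = 8 - (6 + 1) = 8 - 1*7 = 8 - 7 = 1)
w(A) = A + 2*A² (w(A) = (A² + A²) + A = 2*A² + A = A + 2*A²)
X = 2737 (X = 3 - (27*(-105) + 101) = 3 - (-2835 + 101) = 3 - 1*(-2734) = 3 + 2734 = 2737)
X + (-66 + b*w(t)) = 2737 + (-66 + 29*(1*(1 + 2*1))) = 2737 + (-66 + 29*(1*(1 + 2))) = 2737 + (-66 + 29*(1*3)) = 2737 + (-66 + 29*3) = 2737 + (-66 + 87) = 2737 + 21 = 2758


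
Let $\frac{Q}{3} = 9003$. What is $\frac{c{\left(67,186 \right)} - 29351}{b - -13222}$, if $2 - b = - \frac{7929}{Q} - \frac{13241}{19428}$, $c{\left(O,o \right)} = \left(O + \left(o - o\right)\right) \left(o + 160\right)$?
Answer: $- \frac{359673847332}{771061384181} \approx -0.46647$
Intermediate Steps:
$Q = 27009$ ($Q = 3 \cdot 9003 = 27009$)
$c{\left(O,o \right)} = O \left(160 + o\right)$ ($c{\left(O,o \right)} = \left(O + 0\right) \left(160 + o\right) = O \left(160 + o\right)$)
$b = \frac{173459165}{58303428}$ ($b = 2 - \left(- \frac{7929}{27009} - \frac{13241}{19428}\right) = 2 - \left(\left(-7929\right) \frac{1}{27009} - \frac{13241}{19428}\right) = 2 - \left(- \frac{881}{3001} - \frac{13241}{19428}\right) = 2 - - \frac{56852309}{58303428} = 2 + \frac{56852309}{58303428} = \frac{173459165}{58303428} \approx 2.9751$)
$\frac{c{\left(67,186 \right)} - 29351}{b - -13222} = \frac{67 \left(160 + 186\right) - 29351}{\frac{173459165}{58303428} - -13222} = \frac{67 \cdot 346 - 29351}{\frac{173459165}{58303428} + \left(-5721 + 18943\right)} = \frac{23182 - 29351}{\frac{173459165}{58303428} + 13222} = - \frac{6169}{\frac{771061384181}{58303428}} = \left(-6169\right) \frac{58303428}{771061384181} = - \frac{359673847332}{771061384181}$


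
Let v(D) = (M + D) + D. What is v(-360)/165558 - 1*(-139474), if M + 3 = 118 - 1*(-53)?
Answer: 3848505990/27593 ≈ 1.3947e+5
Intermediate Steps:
M = 168 (M = -3 + (118 - 1*(-53)) = -3 + (118 + 53) = -3 + 171 = 168)
v(D) = 168 + 2*D (v(D) = (168 + D) + D = 168 + 2*D)
v(-360)/165558 - 1*(-139474) = (168 + 2*(-360))/165558 - 1*(-139474) = (168 - 720)*(1/165558) + 139474 = -552*1/165558 + 139474 = -92/27593 + 139474 = 3848505990/27593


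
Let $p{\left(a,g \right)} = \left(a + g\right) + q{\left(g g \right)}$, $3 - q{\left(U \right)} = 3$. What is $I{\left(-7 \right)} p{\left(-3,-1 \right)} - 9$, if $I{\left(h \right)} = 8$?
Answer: $-41$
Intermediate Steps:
$q{\left(U \right)} = 0$ ($q{\left(U \right)} = 3 - 3 = 0$)
$p{\left(a,g \right)} = a + g$ ($p{\left(a,g \right)} = \left(a + g\right) + 0 = a + g$)
$I{\left(-7 \right)} p{\left(-3,-1 \right)} - 9 = 8 \left(-3 - 1\right) - 9 = 8 \left(-4\right) - 9 = -32 - 9 = -41$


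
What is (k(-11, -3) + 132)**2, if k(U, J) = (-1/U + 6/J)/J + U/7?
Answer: 101848464/5929 ≈ 17178.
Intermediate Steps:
k(U, J) = U/7 + (-1/U + 6/J)/J (k(U, J) = (-1/U + 6/J)/J + U*(1/7) = (-1/U + 6/J)/J + U/7 = U/7 + (-1/U + 6/J)/J)
(k(-11, -3) + 132)**2 = ((6/(-3)**2 + (1/7)*(-11) - 1/(-3*(-11))) + 132)**2 = ((6*(1/9) - 11/7 - 1*(-1/3)*(-1/11)) + 132)**2 = ((2/3 - 11/7 - 1/33) + 132)**2 = (-72/77 + 132)**2 = (10092/77)**2 = 101848464/5929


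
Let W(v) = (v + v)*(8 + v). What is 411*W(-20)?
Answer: 197280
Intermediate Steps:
W(v) = 2*v*(8 + v) (W(v) = (2*v)*(8 + v) = 2*v*(8 + v))
411*W(-20) = 411*(2*(-20)*(8 - 20)) = 411*(2*(-20)*(-12)) = 411*480 = 197280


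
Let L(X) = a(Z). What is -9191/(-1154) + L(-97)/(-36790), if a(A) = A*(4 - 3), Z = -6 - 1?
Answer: 84536242/10613915 ≈ 7.9647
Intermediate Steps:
Z = -7
a(A) = A (a(A) = A*1 = A)
L(X) = -7
-9191/(-1154) + L(-97)/(-36790) = -9191/(-1154) - 7/(-36790) = -9191*(-1/1154) - 7*(-1/36790) = 9191/1154 + 7/36790 = 84536242/10613915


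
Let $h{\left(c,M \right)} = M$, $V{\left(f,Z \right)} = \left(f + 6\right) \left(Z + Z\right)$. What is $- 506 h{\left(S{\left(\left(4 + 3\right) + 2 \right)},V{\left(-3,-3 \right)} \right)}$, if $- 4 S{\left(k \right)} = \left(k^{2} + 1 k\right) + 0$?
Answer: $9108$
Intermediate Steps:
$V{\left(f,Z \right)} = 2 Z \left(6 + f\right)$ ($V{\left(f,Z \right)} = \left(6 + f\right) 2 Z = 2 Z \left(6 + f\right)$)
$S{\left(k \right)} = - \frac{k}{4} - \frac{k^{2}}{4}$ ($S{\left(k \right)} = - \frac{\left(k^{2} + 1 k\right) + 0}{4} = - \frac{\left(k^{2} + k\right) + 0}{4} = - \frac{\left(k + k^{2}\right) + 0}{4} = - \frac{k + k^{2}}{4} = - \frac{k}{4} - \frac{k^{2}}{4}$)
$- 506 h{\left(S{\left(\left(4 + 3\right) + 2 \right)},V{\left(-3,-3 \right)} \right)} = - 506 \cdot 2 \left(-3\right) \left(6 - 3\right) = - 506 \cdot 2 \left(-3\right) 3 = \left(-506\right) \left(-18\right) = 9108$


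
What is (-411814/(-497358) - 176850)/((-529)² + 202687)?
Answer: -43978675243/119994580512 ≈ -0.36651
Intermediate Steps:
(-411814/(-497358) - 176850)/((-529)² + 202687) = (-411814*(-1/497358) - 176850)/(279841 + 202687) = (205907/248679 - 176850)/482528 = -43978675243/248679*1/482528 = -43978675243/119994580512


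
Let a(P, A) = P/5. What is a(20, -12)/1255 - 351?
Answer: -440501/1255 ≈ -351.00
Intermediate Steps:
a(P, A) = P/5 (a(P, A) = P*(⅕) = P/5)
a(20, -12)/1255 - 351 = ((⅕)*20)/1255 - 351 = 4*(1/1255) - 351 = 4/1255 - 351 = -440501/1255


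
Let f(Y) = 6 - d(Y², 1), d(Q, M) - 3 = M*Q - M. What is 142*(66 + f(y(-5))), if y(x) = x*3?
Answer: -22010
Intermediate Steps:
d(Q, M) = 3 - M + M*Q (d(Q, M) = 3 + (M*Q - M) = 3 + (-M + M*Q) = 3 - M + M*Q)
y(x) = 3*x
f(Y) = 4 - Y² (f(Y) = 6 - (3 - 1*1 + 1*Y²) = 6 - (3 - 1 + Y²) = 6 - (2 + Y²) = 6 + (-2 - Y²) = 4 - Y²)
142*(66 + f(y(-5))) = 142*(66 + (4 - (3*(-5))²)) = 142*(66 + (4 - 1*(-15)²)) = 142*(66 + (4 - 1*225)) = 142*(66 + (4 - 225)) = 142*(66 - 221) = 142*(-155) = -22010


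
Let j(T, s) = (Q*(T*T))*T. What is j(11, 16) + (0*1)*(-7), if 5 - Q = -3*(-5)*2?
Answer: -33275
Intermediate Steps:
Q = -25 (Q = 5 - (-3*(-5))*2 = 5 - 15*2 = 5 - 1*30 = 5 - 30 = -25)
j(T, s) = -25*T³ (j(T, s) = (-25*T*T)*T = (-25*T²)*T = -25*T³)
j(11, 16) + (0*1)*(-7) = -25*11³ + (0*1)*(-7) = -25*1331 + 0*(-7) = -33275 + 0 = -33275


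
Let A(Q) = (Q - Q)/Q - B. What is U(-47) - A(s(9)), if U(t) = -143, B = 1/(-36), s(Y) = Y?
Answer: -5149/36 ≈ -143.03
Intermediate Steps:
B = -1/36 ≈ -0.027778
A(Q) = 1/36 (A(Q) = (Q - Q)/Q - 1*(-1/36) = 0/Q + 1/36 = 0 + 1/36 = 1/36)
U(-47) - A(s(9)) = -143 - 1*1/36 = -143 - 1/36 = -5149/36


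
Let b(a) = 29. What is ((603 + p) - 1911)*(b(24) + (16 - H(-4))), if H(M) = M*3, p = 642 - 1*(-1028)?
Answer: 20634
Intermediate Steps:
p = 1670 (p = 642 + 1028 = 1670)
H(M) = 3*M
((603 + p) - 1911)*(b(24) + (16 - H(-4))) = ((603 + 1670) - 1911)*(29 + (16 - 3*(-4))) = (2273 - 1911)*(29 + (16 - 1*(-12))) = 362*(29 + (16 + 12)) = 362*(29 + 28) = 362*57 = 20634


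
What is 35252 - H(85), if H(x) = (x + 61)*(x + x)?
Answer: 10432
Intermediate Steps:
H(x) = 2*x*(61 + x) (H(x) = (61 + x)*(2*x) = 2*x*(61 + x))
35252 - H(85) = 35252 - 2*85*(61 + 85) = 35252 - 2*85*146 = 35252 - 1*24820 = 35252 - 24820 = 10432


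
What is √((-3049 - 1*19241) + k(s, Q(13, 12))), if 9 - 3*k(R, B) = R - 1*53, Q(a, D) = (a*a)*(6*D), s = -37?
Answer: 3*I*√2473 ≈ 149.19*I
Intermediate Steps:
Q(a, D) = 6*D*a² (Q(a, D) = a²*(6*D) = 6*D*a²)
k(R, B) = 62/3 - R/3 (k(R, B) = 3 - (R - 1*53)/3 = 3 - (R - 53)/3 = 3 - (-53 + R)/3 = 3 + (53/3 - R/3) = 62/3 - R/3)
√((-3049 - 1*19241) + k(s, Q(13, 12))) = √((-3049 - 1*19241) + (62/3 - ⅓*(-37))) = √((-3049 - 19241) + (62/3 + 37/3)) = √(-22290 + 33) = √(-22257) = 3*I*√2473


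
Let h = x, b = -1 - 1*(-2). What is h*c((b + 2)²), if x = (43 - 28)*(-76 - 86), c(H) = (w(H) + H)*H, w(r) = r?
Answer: -393660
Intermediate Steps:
b = 1 (b = -1 + 2 = 1)
c(H) = 2*H² (c(H) = (H + H)*H = (2*H)*H = 2*H²)
x = -2430 (x = 15*(-162) = -2430)
h = -2430
h*c((b + 2)²) = -4860*((1 + 2)²)² = -4860*(3²)² = -4860*9² = -4860*81 = -2430*162 = -393660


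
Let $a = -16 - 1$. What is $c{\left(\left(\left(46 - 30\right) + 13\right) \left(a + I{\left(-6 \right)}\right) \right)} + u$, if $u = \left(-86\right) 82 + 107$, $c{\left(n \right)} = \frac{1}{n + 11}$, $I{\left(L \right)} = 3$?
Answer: $- \frac{2743276}{395} \approx -6945.0$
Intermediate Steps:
$a = -17$
$c{\left(n \right)} = \frac{1}{11 + n}$
$u = -6945$ ($u = -7052 + 107 = -6945$)
$c{\left(\left(\left(46 - 30\right) + 13\right) \left(a + I{\left(-6 \right)}\right) \right)} + u = \frac{1}{11 + \left(\left(46 - 30\right) + 13\right) \left(-17 + 3\right)} - 6945 = \frac{1}{11 + \left(16 + 13\right) \left(-14\right)} - 6945 = \frac{1}{11 + 29 \left(-14\right)} - 6945 = \frac{1}{11 - 406} - 6945 = \frac{1}{-395} - 6945 = - \frac{1}{395} - 6945 = - \frac{2743276}{395}$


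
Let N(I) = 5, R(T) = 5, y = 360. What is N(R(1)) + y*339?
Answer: 122045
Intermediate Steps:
N(R(1)) + y*339 = 5 + 360*339 = 5 + 122040 = 122045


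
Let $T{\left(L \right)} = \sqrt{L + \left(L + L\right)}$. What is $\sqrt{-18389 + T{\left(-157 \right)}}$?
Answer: $\sqrt{-18389 + i \sqrt{471}} \approx 0.08 + 135.61 i$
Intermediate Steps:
$T{\left(L \right)} = \sqrt{3} \sqrt{L}$ ($T{\left(L \right)} = \sqrt{L + 2 L} = \sqrt{3 L} = \sqrt{3} \sqrt{L}$)
$\sqrt{-18389 + T{\left(-157 \right)}} = \sqrt{-18389 + \sqrt{3} \sqrt{-157}} = \sqrt{-18389 + \sqrt{3} i \sqrt{157}} = \sqrt{-18389 + i \sqrt{471}}$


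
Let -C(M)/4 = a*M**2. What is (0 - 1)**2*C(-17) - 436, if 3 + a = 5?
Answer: -2748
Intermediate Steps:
a = 2 (a = -3 + 5 = 2)
C(M) = -8*M**2
(0 - 1)**2*C(-17) - 436 = (0 - 1)**2*(-8*(-17)**2) - 436 = (-1)**2*(-8*289) - 436 = 1*(-2312) - 436 = -2312 - 436 = -2748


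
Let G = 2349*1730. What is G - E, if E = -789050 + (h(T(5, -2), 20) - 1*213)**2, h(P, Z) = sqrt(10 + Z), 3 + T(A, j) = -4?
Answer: 4807421 + 426*sqrt(30) ≈ 4.8098e+6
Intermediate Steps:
T(A, j) = -7 (T(A, j) = -3 - 4 = -7)
G = 4063770
E = -789050 + (-213 + sqrt(30))**2 (E = -789050 + (sqrt(10 + 20) - 1*213)**2 = -789050 + (sqrt(30) - 213)**2 = -789050 + (-213 + sqrt(30))**2 ≈ -7.4598e+5)
G - E = 4063770 - (-789050 + (213 - sqrt(30))**2) = 4063770 + (789050 - (213 - sqrt(30))**2) = 4852820 - (213 - sqrt(30))**2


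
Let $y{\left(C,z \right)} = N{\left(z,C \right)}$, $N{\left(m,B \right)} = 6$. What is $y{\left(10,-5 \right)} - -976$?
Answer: $982$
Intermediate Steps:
$y{\left(C,z \right)} = 6$
$y{\left(10,-5 \right)} - -976 = 6 - -976 = 6 + 976 = 982$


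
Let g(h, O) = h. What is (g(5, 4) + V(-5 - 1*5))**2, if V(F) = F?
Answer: 25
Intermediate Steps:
(g(5, 4) + V(-5 - 1*5))**2 = (5 + (-5 - 1*5))**2 = (5 + (-5 - 5))**2 = (5 - 10)**2 = (-5)**2 = 25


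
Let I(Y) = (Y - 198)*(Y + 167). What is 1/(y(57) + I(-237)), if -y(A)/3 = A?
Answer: 1/30279 ≈ 3.3026e-5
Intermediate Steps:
I(Y) = (-198 + Y)*(167 + Y)
y(A) = -3*A
1/(y(57) + I(-237)) = 1/(-3*57 + (-33066 + (-237)² - 31*(-237))) = 1/(-171 + (-33066 + 56169 + 7347)) = 1/(-171 + 30450) = 1/30279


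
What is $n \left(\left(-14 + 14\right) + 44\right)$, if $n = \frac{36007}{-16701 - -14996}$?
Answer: $- \frac{144028}{155} \approx -929.21$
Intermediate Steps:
$n = - \frac{36007}{1705}$ ($n = \frac{36007}{-16701 + 14996} = \frac{36007}{-1705} = 36007 \left(- \frac{1}{1705}\right) = - \frac{36007}{1705} \approx -21.118$)
$n \left(\left(-14 + 14\right) + 44\right) = - \frac{36007 \left(\left(-14 + 14\right) + 44\right)}{1705} = - \frac{36007 \left(0 + 44\right)}{1705} = \left(- \frac{36007}{1705}\right) 44 = - \frac{144028}{155}$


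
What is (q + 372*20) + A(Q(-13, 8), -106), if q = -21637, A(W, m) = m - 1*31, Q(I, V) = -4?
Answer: -14334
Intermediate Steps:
A(W, m) = -31 + m (A(W, m) = m - 31 = -31 + m)
(q + 372*20) + A(Q(-13, 8), -106) = (-21637 + 372*20) + (-31 - 106) = (-21637 + 7440) - 137 = -14197 - 137 = -14334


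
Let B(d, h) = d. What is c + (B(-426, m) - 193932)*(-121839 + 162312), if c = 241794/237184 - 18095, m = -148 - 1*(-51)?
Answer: -932876624003071/118592 ≈ -7.8663e+9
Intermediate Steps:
m = -97 (m = -148 + 51 = -97)
c = -2145801343/118592 (c = 241794*(1/237184) - 18095 = 120897/118592 - 18095 = -2145801343/118592 ≈ -18094.)
c + (B(-426, m) - 193932)*(-121839 + 162312) = -2145801343/118592 + (-426 - 193932)*(-121839 + 162312) = -2145801343/118592 - 194358*40473 = -2145801343/118592 - 7866251334 = -932876624003071/118592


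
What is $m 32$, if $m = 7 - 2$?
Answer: $160$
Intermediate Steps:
$m = 5$
$m 32 = 5 \cdot 32 = 160$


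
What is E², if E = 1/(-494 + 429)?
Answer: 1/4225 ≈ 0.00023669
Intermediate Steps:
E = -1/65 (E = 1/(-65) = -1/65 ≈ -0.015385)
E² = (-1/65)² = 1/4225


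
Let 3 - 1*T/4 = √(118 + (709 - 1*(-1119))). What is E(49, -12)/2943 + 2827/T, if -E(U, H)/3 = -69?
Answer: -2595083/2533596 - 2827*√1946/7748 ≈ -17.120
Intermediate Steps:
E(U, H) = 207 (E(U, H) = -3*(-69) = 207)
T = 12 - 4*√1946 (T = 12 - 4*√(118 + (709 - 1*(-1119))) = 12 - 4*√(118 + (709 + 1119)) = 12 - 4*√(118 + 1828) = 12 - 4*√1946 ≈ -164.45)
E(49, -12)/2943 + 2827/T = 207/2943 + 2827/(12 - 4*√1946) = 207*(1/2943) + 2827/(12 - 4*√1946) = 23/327 + 2827/(12 - 4*√1946)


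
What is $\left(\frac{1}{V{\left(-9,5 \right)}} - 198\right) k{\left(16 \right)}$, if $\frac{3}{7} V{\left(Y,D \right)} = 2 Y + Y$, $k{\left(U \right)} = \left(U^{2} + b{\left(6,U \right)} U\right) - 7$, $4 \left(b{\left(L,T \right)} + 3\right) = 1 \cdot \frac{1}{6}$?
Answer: $- \frac{7547375}{189} \approx -39933.0$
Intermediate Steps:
$b{\left(L,T \right)} = - \frac{71}{24}$ ($b{\left(L,T \right)} = -3 + \frac{1 \cdot \frac{1}{6}}{4} = -3 + \frac{1}{4} \cdot \frac{1}{6} = -3 + \frac{1}{24} = - \frac{71}{24}$)
$k{\left(U \right)} = -7 + U^{2} - \frac{71 U}{24}$ ($k{\left(U \right)} = \left(U^{2} - \frac{71 U}{24}\right) - 7 = -7 + U^{2} - \frac{71 U}{24}$)
$V{\left(Y,D \right)} = 7 Y$ ($V{\left(Y,D \right)} = \frac{7 \left(2 Y + Y\right)}{3} = \frac{7 \cdot 3 Y}{3} = 7 Y$)
$\left(\frac{1}{V{\left(-9,5 \right)}} - 198\right) k{\left(16 \right)} = \left(\frac{1}{7 \left(-9\right)} - 198\right) \left(-7 + 16^{2} - \frac{142}{3}\right) = \left(\frac{1}{-63} - 198\right) \left(-7 + 256 - \frac{142}{3}\right) = \left(- \frac{1}{63} - 198\right) \frac{605}{3} = \left(- \frac{12475}{63}\right) \frac{605}{3} = - \frac{7547375}{189}$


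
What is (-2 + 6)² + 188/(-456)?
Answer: 1777/114 ≈ 15.588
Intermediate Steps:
(-2 + 6)² + 188/(-456) = 4² + 188*(-1/456) = 16 - 47/114 = 1777/114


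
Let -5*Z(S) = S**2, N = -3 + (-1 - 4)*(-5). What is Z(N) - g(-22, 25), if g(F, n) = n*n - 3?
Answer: -3594/5 ≈ -718.80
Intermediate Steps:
N = 22 (N = -3 - 5*(-5) = -3 + 25 = 22)
g(F, n) = -3 + n**2 (g(F, n) = n**2 - 3 = -3 + n**2)
Z(S) = -S**2/5
Z(N) - g(-22, 25) = -1/5*22**2 - (-3 + 25**2) = -1/5*484 - (-3 + 625) = -484/5 - 1*622 = -484/5 - 622 = -3594/5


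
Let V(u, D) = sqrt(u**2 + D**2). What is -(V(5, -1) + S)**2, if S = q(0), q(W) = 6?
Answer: -(6 + sqrt(26))**2 ≈ -123.19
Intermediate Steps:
S = 6
V(u, D) = sqrt(D**2 + u**2)
-(V(5, -1) + S)**2 = -(sqrt((-1)**2 + 5**2) + 6)**2 = -(sqrt(1 + 25) + 6)**2 = -(sqrt(26) + 6)**2 = -(6 + sqrt(26))**2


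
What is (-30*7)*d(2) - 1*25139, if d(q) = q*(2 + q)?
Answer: -26819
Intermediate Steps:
(-30*7)*d(2) - 1*25139 = (-30*7)*(2*(2 + 2)) - 1*25139 = -420*4 - 25139 = -210*8 - 25139 = -1680 - 25139 = -26819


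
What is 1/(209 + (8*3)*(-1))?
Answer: 1/185 ≈ 0.0054054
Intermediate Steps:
1/(209 + (8*3)*(-1)) = 1/(209 + 24*(-1)) = 1/(209 - 24) = 1/185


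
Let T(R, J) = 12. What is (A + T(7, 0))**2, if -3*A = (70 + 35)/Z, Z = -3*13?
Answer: 253009/1521 ≈ 166.34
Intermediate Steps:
Z = -39
A = 35/39 (A = -(70 + 35)/(3*(-39)) = -35*(-1)/39 = -1/3*(-35/13) = 35/39 ≈ 0.89744)
(A + T(7, 0))**2 = (35/39 + 12)**2 = (503/39)**2 = 253009/1521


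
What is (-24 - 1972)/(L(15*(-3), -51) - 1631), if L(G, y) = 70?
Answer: 1996/1561 ≈ 1.2787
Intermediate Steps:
(-24 - 1972)/(L(15*(-3), -51) - 1631) = (-24 - 1972)/(70 - 1631) = -1996/(-1561) = -1996*(-1/1561) = 1996/1561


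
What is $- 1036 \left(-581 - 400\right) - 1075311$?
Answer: $-58995$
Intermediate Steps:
$- 1036 \left(-581 - 400\right) - 1075311 = \left(-1036\right) \left(-981\right) - 1075311 = 1016316 - 1075311 = -58995$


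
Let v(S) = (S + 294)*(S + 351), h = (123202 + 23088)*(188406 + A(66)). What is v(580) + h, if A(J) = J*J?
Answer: 28199966674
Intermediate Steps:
A(J) = J**2
h = 28199152980 (h = (123202 + 23088)*(188406 + 66**2) = 146290*(188406 + 4356) = 146290*192762 = 28199152980)
v(S) = (294 + S)*(351 + S)
v(580) + h = (103194 + 580**2 + 645*580) + 28199152980 = (103194 + 336400 + 374100) + 28199152980 = 813694 + 28199152980 = 28199966674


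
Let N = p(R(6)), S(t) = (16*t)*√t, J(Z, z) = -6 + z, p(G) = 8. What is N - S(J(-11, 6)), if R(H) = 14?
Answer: 8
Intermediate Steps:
S(t) = 16*t^(3/2)
N = 8
N - S(J(-11, 6)) = 8 - 16*(-6 + 6)^(3/2) = 8 - 16*0^(3/2) = 8 - 16*0 = 8 - 1*0 = 8 + 0 = 8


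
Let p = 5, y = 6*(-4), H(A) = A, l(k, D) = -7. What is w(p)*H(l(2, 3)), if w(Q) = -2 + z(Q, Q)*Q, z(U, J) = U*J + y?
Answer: -21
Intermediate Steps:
y = -24
z(U, J) = -24 + J*U (z(U, J) = U*J - 24 = J*U - 24 = -24 + J*U)
w(Q) = -2 + Q*(-24 + Q²) (w(Q) = -2 + (-24 + Q*Q)*Q = -2 + (-24 + Q²)*Q = -2 + Q*(-24 + Q²))
w(p)*H(l(2, 3)) = (-2 + 5*(-24 + 5²))*(-7) = (-2 + 5*(-24 + 25))*(-7) = (-2 + 5*1)*(-7) = (-2 + 5)*(-7) = 3*(-7) = -21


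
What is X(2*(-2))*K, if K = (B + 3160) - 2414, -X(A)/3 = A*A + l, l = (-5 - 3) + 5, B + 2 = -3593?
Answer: 111111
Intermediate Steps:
B = -3595 (B = -2 - 3593 = -3595)
l = -3 (l = -8 + 5 = -3)
X(A) = 9 - 3*A**2 (X(A) = -3*(A*A - 3) = -3*(A**2 - 3) = -3*(-3 + A**2) = 9 - 3*A**2)
K = -2849 (K = (-3595 + 3160) - 2414 = -435 - 2414 = -2849)
X(2*(-2))*K = (9 - 3*(2*(-2))**2)*(-2849) = (9 - 3*(-4)**2)*(-2849) = (9 - 3*16)*(-2849) = (9 - 48)*(-2849) = -39*(-2849) = 111111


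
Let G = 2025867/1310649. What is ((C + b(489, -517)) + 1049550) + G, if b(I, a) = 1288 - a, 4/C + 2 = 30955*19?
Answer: 270145726164750354/256949678269 ≈ 1.0514e+6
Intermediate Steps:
G = 675289/436883 (G = 2025867*(1/1310649) = 675289/436883 ≈ 1.5457)
C = 4/588143 (C = 4/(-2 + 30955*19) = 4/(-2 + 588145) = 4/588143 ≈ 6.8011e-6)
((C + b(489, -517)) + 1049550) + G = ((4/588143 + (1288 - 1*(-517))) + 1049550) + 675289/436883 = ((4/588143 + (1288 + 517)) + 1049550) + 675289/436883 = ((4/588143 + 1805) + 1049550) + 675289/436883 = (1061598119/588143 + 1049550) + 675289/436883 = 618347083769/588143 + 675289/436883 = 270145726164750354/256949678269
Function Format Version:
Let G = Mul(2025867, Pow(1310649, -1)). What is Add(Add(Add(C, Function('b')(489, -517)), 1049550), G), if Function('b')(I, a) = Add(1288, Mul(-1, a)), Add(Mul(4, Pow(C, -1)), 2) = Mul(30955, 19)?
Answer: Rational(270145726164750354, 256949678269) ≈ 1.0514e+6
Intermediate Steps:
G = Rational(675289, 436883) (G = Mul(2025867, Rational(1, 1310649)) = Rational(675289, 436883) ≈ 1.5457)
C = Rational(4, 588143) (C = Mul(4, Pow(Add(-2, Mul(30955, 19)), -1)) = Mul(4, Pow(Add(-2, 588145), -1)) = Mul(4, Pow(588143, -1)) = Mul(4, Rational(1, 588143)) = Rational(4, 588143) ≈ 6.8011e-6)
Add(Add(Add(C, Function('b')(489, -517)), 1049550), G) = Add(Add(Add(Rational(4, 588143), Add(1288, Mul(-1, -517))), 1049550), Rational(675289, 436883)) = Add(Add(Add(Rational(4, 588143), Add(1288, 517)), 1049550), Rational(675289, 436883)) = Add(Add(Add(Rational(4, 588143), 1805), 1049550), Rational(675289, 436883)) = Add(Add(Rational(1061598119, 588143), 1049550), Rational(675289, 436883)) = Add(Rational(618347083769, 588143), Rational(675289, 436883)) = Rational(270145726164750354, 256949678269)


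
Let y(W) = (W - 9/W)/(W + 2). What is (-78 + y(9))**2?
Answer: 722500/121 ≈ 5971.1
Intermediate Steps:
y(W) = (W - 9/W)/(2 + W)
(-78 + y(9))**2 = (-78 + (-9 + 9**2)/(9*(2 + 9)))**2 = (-78 + (1/9)*(-9 + 81)/11)**2 = (-78 + (1/9)*(1/11)*72)**2 = (-78 + 8/11)**2 = (-850/11)**2 = 722500/121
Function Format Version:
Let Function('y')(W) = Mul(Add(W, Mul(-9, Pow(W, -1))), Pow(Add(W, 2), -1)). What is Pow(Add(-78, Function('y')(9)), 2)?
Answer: Rational(722500, 121) ≈ 5971.1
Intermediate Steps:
Function('y')(W) = Mul(Pow(Add(2, W), -1), Add(W, Mul(-9, Pow(W, -1)))) (Function('y')(W) = Mul(Add(W, Mul(-9, Pow(W, -1))), Pow(Add(2, W), -1)) = Mul(Pow(Add(2, W), -1), Add(W, Mul(-9, Pow(W, -1)))))
Pow(Add(-78, Function('y')(9)), 2) = Pow(Add(-78, Mul(Pow(9, -1), Pow(Add(2, 9), -1), Add(-9, Pow(9, 2)))), 2) = Pow(Add(-78, Mul(Rational(1, 9), Pow(11, -1), Add(-9, 81))), 2) = Pow(Add(-78, Mul(Rational(1, 9), Rational(1, 11), 72)), 2) = Pow(Add(-78, Rational(8, 11)), 2) = Pow(Rational(-850, 11), 2) = Rational(722500, 121)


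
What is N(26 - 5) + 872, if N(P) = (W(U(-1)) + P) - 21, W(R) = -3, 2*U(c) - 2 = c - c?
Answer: 869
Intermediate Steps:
U(c) = 1 (U(c) = 1 + (c - c)/2 = 1 + (½)*0 = 1 + 0 = 1)
N(P) = -24 + P (N(P) = (-3 + P) - 21 = -24 + P)
N(26 - 5) + 872 = (-24 + (26 - 5)) + 872 = (-24 + 21) + 872 = -3 + 872 = 869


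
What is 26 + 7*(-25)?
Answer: -149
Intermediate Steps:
26 + 7*(-25) = 26 - 175 = -149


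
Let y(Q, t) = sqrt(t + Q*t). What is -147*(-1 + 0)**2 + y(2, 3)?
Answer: -144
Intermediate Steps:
-147*(-1 + 0)**2 + y(2, 3) = -147*(-1 + 0)**2 + sqrt(3*(1 + 2)) = -147*(-1)**2 + sqrt(3*3) = -147*1 + sqrt(9) = -147 + 3 = -144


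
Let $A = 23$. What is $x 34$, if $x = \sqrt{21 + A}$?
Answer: $68 \sqrt{11} \approx 225.53$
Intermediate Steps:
$x = 2 \sqrt{11}$ ($x = \sqrt{21 + 23} = \sqrt{44} = 2 \sqrt{11} \approx 6.6332$)
$x 34 = 2 \sqrt{11} \cdot 34 = 68 \sqrt{11}$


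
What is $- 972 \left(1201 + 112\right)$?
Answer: $-1276236$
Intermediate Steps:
$- 972 \left(1201 + 112\right) = \left(-972\right) 1313 = -1276236$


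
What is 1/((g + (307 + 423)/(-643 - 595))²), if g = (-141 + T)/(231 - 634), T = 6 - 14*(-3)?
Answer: 64754209/8340544 ≈ 7.7638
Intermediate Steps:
T = 48 (T = 6 + 42 = 48)
g = 3/13 (g = (-141 + 48)/(231 - 634) = -93/(-403) = -93*(-1/403) = 3/13 ≈ 0.23077)
1/((g + (307 + 423)/(-643 - 595))²) = 1/((3/13 + (307 + 423)/(-643 - 595))²) = 1/((3/13 + 730/(-1238))²) = 1/((3/13 + 730*(-1/1238))²) = 1/((3/13 - 365/619)²) = 1/((-2888/8047)²) = 1/(8340544/64754209) = 64754209/8340544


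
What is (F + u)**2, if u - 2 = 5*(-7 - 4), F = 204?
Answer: 22801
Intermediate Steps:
u = -53 (u = 2 + 5*(-7 - 4) = 2 + 5*(-11) = 2 - 55 = -53)
(F + u)**2 = (204 - 53)**2 = 151**2 = 22801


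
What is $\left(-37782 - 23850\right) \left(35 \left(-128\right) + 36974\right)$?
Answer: $-2002670208$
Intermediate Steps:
$\left(-37782 - 23850\right) \left(35 \left(-128\right) + 36974\right) = \left(-37782 - 23850\right) \left(-4480 + 36974\right) = \left(-61632\right) 32494 = -2002670208$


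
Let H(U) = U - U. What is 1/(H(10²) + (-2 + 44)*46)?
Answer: 1/1932 ≈ 0.00051760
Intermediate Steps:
H(U) = 0
1/(H(10²) + (-2 + 44)*46) = 1/(0 + (-2 + 44)*46) = 1/(0 + 42*46) = 1/(0 + 1932) = 1/1932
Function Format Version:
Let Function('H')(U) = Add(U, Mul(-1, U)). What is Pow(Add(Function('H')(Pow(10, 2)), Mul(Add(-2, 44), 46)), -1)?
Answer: Rational(1, 1932) ≈ 0.00051760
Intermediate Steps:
Function('H')(U) = 0
Pow(Add(Function('H')(Pow(10, 2)), Mul(Add(-2, 44), 46)), -1) = Pow(Add(0, Mul(Add(-2, 44), 46)), -1) = Pow(Add(0, Mul(42, 46)), -1) = Pow(Add(0, 1932), -1) = Pow(1932, -1) = Rational(1, 1932)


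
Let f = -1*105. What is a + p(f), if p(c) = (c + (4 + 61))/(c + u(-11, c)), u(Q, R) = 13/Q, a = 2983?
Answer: 435573/146 ≈ 2983.4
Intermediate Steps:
f = -105
p(c) = (65 + c)/(-13/11 + c) (p(c) = (c + (4 + 61))/(c + 13/(-11)) = (c + 65)/(c + 13*(-1/11)) = (65 + c)/(c - 13/11) = (65 + c)/(-13/11 + c))
a + p(f) = 2983 + 11*(65 - 105)/(-13 + 11*(-105)) = 2983 + 11*(-40)/(-13 - 1155) = 2983 + 11*(-40)/(-1168) = 2983 + 11*(-1/1168)*(-40) = 2983 + 55/146 = 435573/146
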